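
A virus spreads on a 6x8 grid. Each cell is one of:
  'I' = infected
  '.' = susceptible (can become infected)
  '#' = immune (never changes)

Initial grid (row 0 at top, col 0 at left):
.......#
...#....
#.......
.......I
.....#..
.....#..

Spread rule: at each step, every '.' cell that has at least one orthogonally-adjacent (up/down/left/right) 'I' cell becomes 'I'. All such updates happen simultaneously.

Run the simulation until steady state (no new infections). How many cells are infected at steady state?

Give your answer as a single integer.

Step 0 (initial): 1 infected
Step 1: +3 new -> 4 infected
Step 2: +5 new -> 9 infected
Step 3: +4 new -> 13 infected
Step 4: +5 new -> 18 infected
Step 5: +6 new -> 24 infected
Step 6: +5 new -> 29 infected
Step 7: +6 new -> 35 infected
Step 8: +4 new -> 39 infected
Step 9: +3 new -> 42 infected
Step 10: +1 new -> 43 infected
Step 11: +0 new -> 43 infected

Answer: 43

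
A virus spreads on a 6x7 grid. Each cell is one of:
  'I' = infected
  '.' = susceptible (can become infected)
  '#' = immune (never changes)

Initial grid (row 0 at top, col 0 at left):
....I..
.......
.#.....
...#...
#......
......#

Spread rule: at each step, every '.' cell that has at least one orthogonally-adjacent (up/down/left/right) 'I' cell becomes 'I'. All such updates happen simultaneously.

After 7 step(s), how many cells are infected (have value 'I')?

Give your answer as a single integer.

Step 0 (initial): 1 infected
Step 1: +3 new -> 4 infected
Step 2: +5 new -> 9 infected
Step 3: +6 new -> 15 infected
Step 4: +6 new -> 21 infected
Step 5: +6 new -> 27 infected
Step 6: +6 new -> 33 infected
Step 7: +3 new -> 36 infected

Answer: 36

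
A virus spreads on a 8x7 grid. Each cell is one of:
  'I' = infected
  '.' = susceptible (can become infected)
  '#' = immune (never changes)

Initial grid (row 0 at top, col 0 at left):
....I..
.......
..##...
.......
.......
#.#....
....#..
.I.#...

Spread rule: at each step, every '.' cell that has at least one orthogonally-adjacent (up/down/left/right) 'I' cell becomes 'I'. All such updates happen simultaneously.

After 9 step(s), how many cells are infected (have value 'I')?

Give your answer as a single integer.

Step 0 (initial): 2 infected
Step 1: +6 new -> 8 infected
Step 2: +8 new -> 16 infected
Step 3: +7 new -> 23 infected
Step 4: +10 new -> 33 infected
Step 5: +8 new -> 41 infected
Step 6: +3 new -> 44 infected
Step 7: +2 new -> 46 infected
Step 8: +2 new -> 48 infected
Step 9: +2 new -> 50 infected

Answer: 50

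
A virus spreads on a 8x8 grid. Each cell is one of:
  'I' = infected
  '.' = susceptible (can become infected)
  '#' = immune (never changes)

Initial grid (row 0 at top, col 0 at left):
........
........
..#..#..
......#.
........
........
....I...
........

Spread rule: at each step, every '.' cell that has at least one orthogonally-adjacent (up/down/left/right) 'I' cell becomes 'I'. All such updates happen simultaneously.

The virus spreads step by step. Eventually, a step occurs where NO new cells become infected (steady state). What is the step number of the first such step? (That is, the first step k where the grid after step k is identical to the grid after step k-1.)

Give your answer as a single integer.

Answer: 11

Derivation:
Step 0 (initial): 1 infected
Step 1: +4 new -> 5 infected
Step 2: +7 new -> 12 infected
Step 3: +9 new -> 21 infected
Step 4: +10 new -> 31 infected
Step 5: +7 new -> 38 infected
Step 6: +6 new -> 44 infected
Step 7: +7 new -> 51 infected
Step 8: +6 new -> 57 infected
Step 9: +3 new -> 60 infected
Step 10: +1 new -> 61 infected
Step 11: +0 new -> 61 infected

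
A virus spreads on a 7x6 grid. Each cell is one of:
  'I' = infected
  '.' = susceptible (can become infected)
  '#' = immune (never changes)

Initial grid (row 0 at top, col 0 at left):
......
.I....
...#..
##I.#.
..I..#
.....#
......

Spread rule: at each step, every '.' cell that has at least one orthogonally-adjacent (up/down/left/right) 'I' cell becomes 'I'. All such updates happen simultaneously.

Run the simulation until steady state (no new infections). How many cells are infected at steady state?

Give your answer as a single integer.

Answer: 36

Derivation:
Step 0 (initial): 3 infected
Step 1: +9 new -> 12 infected
Step 2: +9 new -> 21 infected
Step 3: +6 new -> 27 infected
Step 4: +5 new -> 32 infected
Step 5: +3 new -> 35 infected
Step 6: +1 new -> 36 infected
Step 7: +0 new -> 36 infected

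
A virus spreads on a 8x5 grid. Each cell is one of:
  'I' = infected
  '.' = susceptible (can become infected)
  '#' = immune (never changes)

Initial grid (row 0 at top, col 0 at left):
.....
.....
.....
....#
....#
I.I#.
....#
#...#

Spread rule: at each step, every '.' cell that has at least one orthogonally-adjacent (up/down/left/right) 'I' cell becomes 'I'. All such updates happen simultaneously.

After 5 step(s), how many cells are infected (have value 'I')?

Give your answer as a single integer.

Answer: 29

Derivation:
Step 0 (initial): 2 infected
Step 1: +5 new -> 7 infected
Step 2: +7 new -> 14 infected
Step 3: +6 new -> 20 infected
Step 4: +4 new -> 24 infected
Step 5: +5 new -> 29 infected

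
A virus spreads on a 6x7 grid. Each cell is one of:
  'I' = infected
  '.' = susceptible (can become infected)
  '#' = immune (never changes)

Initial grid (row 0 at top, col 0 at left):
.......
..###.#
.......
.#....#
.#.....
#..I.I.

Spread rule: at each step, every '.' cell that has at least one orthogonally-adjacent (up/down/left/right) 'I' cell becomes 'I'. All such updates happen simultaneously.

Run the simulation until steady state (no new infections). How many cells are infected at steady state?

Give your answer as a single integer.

Step 0 (initial): 2 infected
Step 1: +5 new -> 7 infected
Step 2: +6 new -> 13 infected
Step 3: +4 new -> 17 infected
Step 4: +4 new -> 21 infected
Step 5: +2 new -> 23 infected
Step 6: +4 new -> 27 infected
Step 7: +4 new -> 31 infected
Step 8: +3 new -> 34 infected
Step 9: +0 new -> 34 infected

Answer: 34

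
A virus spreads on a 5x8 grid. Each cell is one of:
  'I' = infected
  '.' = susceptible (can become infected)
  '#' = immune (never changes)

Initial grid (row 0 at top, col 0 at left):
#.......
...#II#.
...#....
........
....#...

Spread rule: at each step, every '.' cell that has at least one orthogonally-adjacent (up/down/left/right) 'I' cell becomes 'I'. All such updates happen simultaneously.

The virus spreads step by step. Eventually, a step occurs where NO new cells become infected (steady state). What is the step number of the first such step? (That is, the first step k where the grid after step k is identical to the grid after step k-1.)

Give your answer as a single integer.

Answer: 8

Derivation:
Step 0 (initial): 2 infected
Step 1: +4 new -> 6 infected
Step 2: +5 new -> 11 infected
Step 3: +6 new -> 17 infected
Step 4: +7 new -> 24 infected
Step 5: +5 new -> 29 infected
Step 6: +4 new -> 33 infected
Step 7: +2 new -> 35 infected
Step 8: +0 new -> 35 infected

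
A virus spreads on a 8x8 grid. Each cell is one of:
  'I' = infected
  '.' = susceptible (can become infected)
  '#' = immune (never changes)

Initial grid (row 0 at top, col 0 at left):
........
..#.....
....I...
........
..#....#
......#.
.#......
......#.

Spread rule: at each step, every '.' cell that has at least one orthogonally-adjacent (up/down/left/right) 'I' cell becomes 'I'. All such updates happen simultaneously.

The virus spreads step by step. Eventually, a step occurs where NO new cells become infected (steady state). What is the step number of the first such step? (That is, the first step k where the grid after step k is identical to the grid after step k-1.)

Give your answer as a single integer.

Step 0 (initial): 1 infected
Step 1: +4 new -> 5 infected
Step 2: +8 new -> 13 infected
Step 3: +10 new -> 23 infected
Step 4: +11 new -> 34 infected
Step 5: +9 new -> 43 infected
Step 6: +7 new -> 50 infected
Step 7: +3 new -> 53 infected
Step 8: +4 new -> 57 infected
Step 9: +1 new -> 58 infected
Step 10: +0 new -> 58 infected

Answer: 10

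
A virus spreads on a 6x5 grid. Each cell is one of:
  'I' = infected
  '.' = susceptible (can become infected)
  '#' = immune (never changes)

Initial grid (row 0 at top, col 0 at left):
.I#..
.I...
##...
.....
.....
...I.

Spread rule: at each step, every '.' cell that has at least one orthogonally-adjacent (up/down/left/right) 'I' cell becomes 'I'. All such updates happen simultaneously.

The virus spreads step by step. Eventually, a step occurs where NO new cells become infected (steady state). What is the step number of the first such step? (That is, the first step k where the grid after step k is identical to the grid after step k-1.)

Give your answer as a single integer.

Step 0 (initial): 3 infected
Step 1: +6 new -> 9 infected
Step 2: +6 new -> 15 infected
Step 3: +7 new -> 22 infected
Step 4: +4 new -> 26 infected
Step 5: +1 new -> 27 infected
Step 6: +0 new -> 27 infected

Answer: 6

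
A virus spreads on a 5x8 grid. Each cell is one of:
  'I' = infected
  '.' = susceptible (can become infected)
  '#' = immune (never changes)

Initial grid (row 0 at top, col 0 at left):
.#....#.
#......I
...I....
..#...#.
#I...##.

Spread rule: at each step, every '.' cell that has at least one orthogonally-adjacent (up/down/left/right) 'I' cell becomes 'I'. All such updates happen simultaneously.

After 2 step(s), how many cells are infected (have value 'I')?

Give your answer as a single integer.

Step 0 (initial): 3 infected
Step 1: +9 new -> 12 infected
Step 2: +11 new -> 23 infected

Answer: 23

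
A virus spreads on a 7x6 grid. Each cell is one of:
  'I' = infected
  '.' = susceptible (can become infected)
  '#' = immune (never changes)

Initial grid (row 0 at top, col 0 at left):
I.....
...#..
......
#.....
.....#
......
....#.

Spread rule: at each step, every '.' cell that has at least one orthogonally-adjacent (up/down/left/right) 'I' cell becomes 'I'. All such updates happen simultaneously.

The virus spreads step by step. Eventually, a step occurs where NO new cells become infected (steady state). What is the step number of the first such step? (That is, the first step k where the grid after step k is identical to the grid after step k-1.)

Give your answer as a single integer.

Step 0 (initial): 1 infected
Step 1: +2 new -> 3 infected
Step 2: +3 new -> 6 infected
Step 3: +3 new -> 9 infected
Step 4: +3 new -> 12 infected
Step 5: +5 new -> 17 infected
Step 6: +6 new -> 23 infected
Step 7: +6 new -> 29 infected
Step 8: +5 new -> 34 infected
Step 9: +2 new -> 36 infected
Step 10: +1 new -> 37 infected
Step 11: +1 new -> 38 infected
Step 12: +0 new -> 38 infected

Answer: 12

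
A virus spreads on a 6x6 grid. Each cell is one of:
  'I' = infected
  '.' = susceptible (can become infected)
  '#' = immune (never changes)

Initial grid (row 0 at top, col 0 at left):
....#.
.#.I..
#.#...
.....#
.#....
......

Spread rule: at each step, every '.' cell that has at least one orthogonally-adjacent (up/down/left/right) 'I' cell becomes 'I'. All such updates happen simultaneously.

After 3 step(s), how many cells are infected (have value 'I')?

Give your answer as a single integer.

Answer: 15

Derivation:
Step 0 (initial): 1 infected
Step 1: +4 new -> 5 infected
Step 2: +4 new -> 9 infected
Step 3: +6 new -> 15 infected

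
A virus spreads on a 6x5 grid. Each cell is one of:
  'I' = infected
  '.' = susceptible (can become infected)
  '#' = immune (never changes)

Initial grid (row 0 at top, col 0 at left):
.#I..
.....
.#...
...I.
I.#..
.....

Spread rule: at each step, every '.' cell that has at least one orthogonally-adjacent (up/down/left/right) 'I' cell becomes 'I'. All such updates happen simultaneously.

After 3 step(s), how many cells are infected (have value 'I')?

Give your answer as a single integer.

Step 0 (initial): 3 infected
Step 1: +9 new -> 12 infected
Step 2: +10 new -> 22 infected
Step 3: +4 new -> 26 infected

Answer: 26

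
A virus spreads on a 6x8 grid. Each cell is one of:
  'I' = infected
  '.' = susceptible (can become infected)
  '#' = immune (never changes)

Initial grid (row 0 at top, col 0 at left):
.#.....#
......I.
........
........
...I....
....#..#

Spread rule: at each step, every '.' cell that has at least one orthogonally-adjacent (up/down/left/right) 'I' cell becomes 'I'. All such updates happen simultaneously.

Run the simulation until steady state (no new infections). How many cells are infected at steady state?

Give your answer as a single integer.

Step 0 (initial): 2 infected
Step 1: +8 new -> 10 infected
Step 2: +11 new -> 21 infected
Step 3: +11 new -> 32 infected
Step 4: +7 new -> 39 infected
Step 5: +3 new -> 42 infected
Step 6: +1 new -> 43 infected
Step 7: +1 new -> 44 infected
Step 8: +0 new -> 44 infected

Answer: 44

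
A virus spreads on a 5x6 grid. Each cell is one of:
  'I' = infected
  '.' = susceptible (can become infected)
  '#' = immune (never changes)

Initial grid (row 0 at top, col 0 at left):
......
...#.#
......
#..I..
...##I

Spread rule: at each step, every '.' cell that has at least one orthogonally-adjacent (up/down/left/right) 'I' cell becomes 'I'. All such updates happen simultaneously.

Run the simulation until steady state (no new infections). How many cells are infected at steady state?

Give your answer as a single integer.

Answer: 25

Derivation:
Step 0 (initial): 2 infected
Step 1: +4 new -> 6 infected
Step 2: +5 new -> 11 infected
Step 3: +4 new -> 15 infected
Step 4: +5 new -> 20 infected
Step 5: +4 new -> 24 infected
Step 6: +1 new -> 25 infected
Step 7: +0 new -> 25 infected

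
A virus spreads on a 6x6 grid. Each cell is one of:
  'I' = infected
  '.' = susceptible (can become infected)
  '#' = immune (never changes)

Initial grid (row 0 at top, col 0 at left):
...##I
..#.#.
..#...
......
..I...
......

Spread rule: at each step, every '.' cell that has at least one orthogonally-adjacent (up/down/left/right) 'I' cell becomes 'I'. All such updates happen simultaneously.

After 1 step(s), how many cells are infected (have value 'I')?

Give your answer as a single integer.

Step 0 (initial): 2 infected
Step 1: +5 new -> 7 infected

Answer: 7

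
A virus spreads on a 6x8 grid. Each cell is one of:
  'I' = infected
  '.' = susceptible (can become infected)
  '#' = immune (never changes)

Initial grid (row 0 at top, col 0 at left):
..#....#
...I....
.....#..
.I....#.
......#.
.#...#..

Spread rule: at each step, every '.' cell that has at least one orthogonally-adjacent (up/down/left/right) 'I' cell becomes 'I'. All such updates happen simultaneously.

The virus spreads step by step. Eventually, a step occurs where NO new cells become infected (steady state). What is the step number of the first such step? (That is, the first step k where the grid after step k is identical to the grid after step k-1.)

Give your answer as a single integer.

Step 0 (initial): 2 infected
Step 1: +8 new -> 10 infected
Step 2: +9 new -> 19 infected
Step 3: +8 new -> 27 infected
Step 4: +7 new -> 34 infected
Step 5: +3 new -> 37 infected
Step 6: +1 new -> 38 infected
Step 7: +1 new -> 39 infected
Step 8: +1 new -> 40 infected
Step 9: +1 new -> 41 infected
Step 10: +0 new -> 41 infected

Answer: 10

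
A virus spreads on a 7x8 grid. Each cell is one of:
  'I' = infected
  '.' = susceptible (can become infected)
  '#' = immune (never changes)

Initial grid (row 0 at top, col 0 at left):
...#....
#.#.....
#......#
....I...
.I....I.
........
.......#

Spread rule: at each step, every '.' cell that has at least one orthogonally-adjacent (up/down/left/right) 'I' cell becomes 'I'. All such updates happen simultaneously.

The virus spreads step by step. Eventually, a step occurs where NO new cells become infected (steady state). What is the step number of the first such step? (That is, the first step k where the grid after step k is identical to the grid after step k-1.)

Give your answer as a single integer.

Step 0 (initial): 3 infected
Step 1: +12 new -> 15 infected
Step 2: +16 new -> 31 infected
Step 3: +11 new -> 42 infected
Step 4: +5 new -> 47 infected
Step 5: +3 new -> 50 infected
Step 6: +0 new -> 50 infected

Answer: 6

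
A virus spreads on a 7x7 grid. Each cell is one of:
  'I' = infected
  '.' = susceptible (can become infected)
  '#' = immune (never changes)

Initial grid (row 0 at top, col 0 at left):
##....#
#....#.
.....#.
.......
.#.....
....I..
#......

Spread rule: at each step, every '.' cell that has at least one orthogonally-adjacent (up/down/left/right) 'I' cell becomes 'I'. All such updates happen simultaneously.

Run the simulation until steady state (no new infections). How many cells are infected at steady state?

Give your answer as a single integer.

Answer: 41

Derivation:
Step 0 (initial): 1 infected
Step 1: +4 new -> 5 infected
Step 2: +7 new -> 12 infected
Step 3: +8 new -> 20 infected
Step 4: +6 new -> 26 infected
Step 5: +6 new -> 32 infected
Step 6: +6 new -> 38 infected
Step 7: +3 new -> 41 infected
Step 8: +0 new -> 41 infected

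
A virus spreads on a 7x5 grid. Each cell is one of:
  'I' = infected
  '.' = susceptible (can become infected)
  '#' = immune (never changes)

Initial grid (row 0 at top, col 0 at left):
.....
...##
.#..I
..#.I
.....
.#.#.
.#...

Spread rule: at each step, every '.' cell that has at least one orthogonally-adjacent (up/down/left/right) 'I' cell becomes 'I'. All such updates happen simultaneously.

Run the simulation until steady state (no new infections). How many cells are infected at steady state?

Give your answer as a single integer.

Step 0 (initial): 2 infected
Step 1: +3 new -> 5 infected
Step 2: +3 new -> 8 infected
Step 3: +3 new -> 11 infected
Step 4: +5 new -> 16 infected
Step 5: +6 new -> 22 infected
Step 6: +5 new -> 27 infected
Step 7: +1 new -> 28 infected
Step 8: +0 new -> 28 infected

Answer: 28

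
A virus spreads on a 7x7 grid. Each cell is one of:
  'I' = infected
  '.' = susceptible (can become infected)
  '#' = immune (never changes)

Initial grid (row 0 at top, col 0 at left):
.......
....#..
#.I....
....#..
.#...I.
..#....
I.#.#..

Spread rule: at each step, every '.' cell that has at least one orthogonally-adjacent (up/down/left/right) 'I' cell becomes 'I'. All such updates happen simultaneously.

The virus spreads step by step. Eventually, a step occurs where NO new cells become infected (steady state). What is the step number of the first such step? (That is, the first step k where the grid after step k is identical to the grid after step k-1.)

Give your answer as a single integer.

Step 0 (initial): 3 infected
Step 1: +10 new -> 13 infected
Step 2: +15 new -> 28 infected
Step 3: +8 new -> 36 infected
Step 4: +5 new -> 41 infected
Step 5: +1 new -> 42 infected
Step 6: +0 new -> 42 infected

Answer: 6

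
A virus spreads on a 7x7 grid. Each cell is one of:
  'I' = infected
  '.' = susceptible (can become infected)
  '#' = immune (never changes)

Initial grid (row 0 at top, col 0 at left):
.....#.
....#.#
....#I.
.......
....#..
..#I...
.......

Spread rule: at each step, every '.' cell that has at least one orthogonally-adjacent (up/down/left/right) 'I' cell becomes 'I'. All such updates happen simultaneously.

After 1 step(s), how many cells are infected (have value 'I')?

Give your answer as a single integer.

Answer: 8

Derivation:
Step 0 (initial): 2 infected
Step 1: +6 new -> 8 infected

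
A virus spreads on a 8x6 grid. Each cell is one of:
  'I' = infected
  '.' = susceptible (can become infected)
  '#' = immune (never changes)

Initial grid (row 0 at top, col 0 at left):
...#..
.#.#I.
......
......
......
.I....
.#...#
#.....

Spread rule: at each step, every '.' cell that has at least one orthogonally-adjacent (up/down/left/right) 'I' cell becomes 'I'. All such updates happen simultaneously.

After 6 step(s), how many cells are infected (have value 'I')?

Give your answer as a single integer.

Step 0 (initial): 2 infected
Step 1: +6 new -> 8 infected
Step 2: +10 new -> 18 infected
Step 3: +11 new -> 29 infected
Step 4: +7 new -> 36 infected
Step 5: +3 new -> 39 infected
Step 6: +3 new -> 42 infected

Answer: 42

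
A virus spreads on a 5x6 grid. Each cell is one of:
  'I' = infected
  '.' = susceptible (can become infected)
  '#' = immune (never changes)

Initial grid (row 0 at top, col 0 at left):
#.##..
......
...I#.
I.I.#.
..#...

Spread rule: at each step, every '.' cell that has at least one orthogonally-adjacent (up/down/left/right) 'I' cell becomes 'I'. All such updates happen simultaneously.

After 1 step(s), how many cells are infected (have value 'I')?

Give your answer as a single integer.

Answer: 9

Derivation:
Step 0 (initial): 3 infected
Step 1: +6 new -> 9 infected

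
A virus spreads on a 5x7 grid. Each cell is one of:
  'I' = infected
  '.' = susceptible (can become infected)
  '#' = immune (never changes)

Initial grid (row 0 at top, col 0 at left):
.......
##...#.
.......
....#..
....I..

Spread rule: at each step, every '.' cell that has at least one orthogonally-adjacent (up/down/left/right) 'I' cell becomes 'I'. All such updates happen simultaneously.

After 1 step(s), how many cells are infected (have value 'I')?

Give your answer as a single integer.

Step 0 (initial): 1 infected
Step 1: +2 new -> 3 infected

Answer: 3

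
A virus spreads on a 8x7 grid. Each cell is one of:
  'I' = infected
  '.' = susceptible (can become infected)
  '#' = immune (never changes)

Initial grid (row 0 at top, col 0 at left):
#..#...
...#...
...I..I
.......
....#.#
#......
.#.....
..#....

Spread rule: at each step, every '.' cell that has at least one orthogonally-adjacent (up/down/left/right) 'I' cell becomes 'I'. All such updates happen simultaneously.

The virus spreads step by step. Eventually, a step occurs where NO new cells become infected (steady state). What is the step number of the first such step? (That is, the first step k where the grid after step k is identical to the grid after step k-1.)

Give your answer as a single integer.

Step 0 (initial): 2 infected
Step 1: +6 new -> 8 infected
Step 2: +9 new -> 17 infected
Step 3: +9 new -> 26 infected
Step 4: +8 new -> 34 infected
Step 5: +7 new -> 41 infected
Step 6: +3 new -> 44 infected
Step 7: +1 new -> 45 infected
Step 8: +0 new -> 45 infected

Answer: 8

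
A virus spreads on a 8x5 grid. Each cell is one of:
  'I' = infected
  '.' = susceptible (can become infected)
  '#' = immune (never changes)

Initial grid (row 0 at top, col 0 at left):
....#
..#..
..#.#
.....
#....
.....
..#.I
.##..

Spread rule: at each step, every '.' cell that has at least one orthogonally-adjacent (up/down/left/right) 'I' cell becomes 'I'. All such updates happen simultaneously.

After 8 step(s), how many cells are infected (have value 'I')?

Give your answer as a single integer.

Answer: 29

Derivation:
Step 0 (initial): 1 infected
Step 1: +3 new -> 4 infected
Step 2: +3 new -> 7 infected
Step 3: +3 new -> 10 infected
Step 4: +3 new -> 13 infected
Step 5: +5 new -> 18 infected
Step 6: +3 new -> 21 infected
Step 7: +5 new -> 26 infected
Step 8: +3 new -> 29 infected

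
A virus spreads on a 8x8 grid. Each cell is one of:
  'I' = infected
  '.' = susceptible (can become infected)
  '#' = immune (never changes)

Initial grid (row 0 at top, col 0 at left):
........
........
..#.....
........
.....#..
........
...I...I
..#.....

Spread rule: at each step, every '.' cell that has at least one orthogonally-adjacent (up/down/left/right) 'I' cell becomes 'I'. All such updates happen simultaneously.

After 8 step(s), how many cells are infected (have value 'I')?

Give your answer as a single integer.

Step 0 (initial): 2 infected
Step 1: +7 new -> 9 infected
Step 2: +9 new -> 18 infected
Step 3: +10 new -> 28 infected
Step 4: +8 new -> 36 infected
Step 5: +7 new -> 43 infected
Step 6: +8 new -> 51 infected
Step 7: +6 new -> 57 infected
Step 8: +3 new -> 60 infected

Answer: 60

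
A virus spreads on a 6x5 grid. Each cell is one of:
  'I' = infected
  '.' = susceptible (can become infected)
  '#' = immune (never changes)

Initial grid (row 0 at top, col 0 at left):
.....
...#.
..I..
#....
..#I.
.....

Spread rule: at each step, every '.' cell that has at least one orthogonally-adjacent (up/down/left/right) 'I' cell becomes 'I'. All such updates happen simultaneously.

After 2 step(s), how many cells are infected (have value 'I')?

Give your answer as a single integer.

Step 0 (initial): 2 infected
Step 1: +7 new -> 9 infected
Step 2: +8 new -> 17 infected

Answer: 17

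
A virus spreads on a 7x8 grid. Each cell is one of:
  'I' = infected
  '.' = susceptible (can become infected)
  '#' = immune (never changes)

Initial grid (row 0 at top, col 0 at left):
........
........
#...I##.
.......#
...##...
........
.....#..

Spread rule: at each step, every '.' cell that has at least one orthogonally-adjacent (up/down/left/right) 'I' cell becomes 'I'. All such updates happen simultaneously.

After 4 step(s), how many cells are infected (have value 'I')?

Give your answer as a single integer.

Step 0 (initial): 1 infected
Step 1: +3 new -> 4 infected
Step 2: +6 new -> 10 infected
Step 3: +8 new -> 18 infected
Step 4: +8 new -> 26 infected

Answer: 26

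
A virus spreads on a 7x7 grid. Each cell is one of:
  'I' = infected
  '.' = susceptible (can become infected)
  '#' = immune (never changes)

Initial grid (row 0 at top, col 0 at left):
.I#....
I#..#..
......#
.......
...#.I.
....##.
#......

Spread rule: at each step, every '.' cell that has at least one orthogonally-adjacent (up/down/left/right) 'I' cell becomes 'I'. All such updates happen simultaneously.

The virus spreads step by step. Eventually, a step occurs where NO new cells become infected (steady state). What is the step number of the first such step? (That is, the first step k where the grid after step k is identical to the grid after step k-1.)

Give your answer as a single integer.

Answer: 8

Derivation:
Step 0 (initial): 3 infected
Step 1: +5 new -> 8 infected
Step 2: +6 new -> 14 infected
Step 3: +7 new -> 21 infected
Step 4: +8 new -> 29 infected
Step 5: +6 new -> 35 infected
Step 6: +4 new -> 39 infected
Step 7: +2 new -> 41 infected
Step 8: +0 new -> 41 infected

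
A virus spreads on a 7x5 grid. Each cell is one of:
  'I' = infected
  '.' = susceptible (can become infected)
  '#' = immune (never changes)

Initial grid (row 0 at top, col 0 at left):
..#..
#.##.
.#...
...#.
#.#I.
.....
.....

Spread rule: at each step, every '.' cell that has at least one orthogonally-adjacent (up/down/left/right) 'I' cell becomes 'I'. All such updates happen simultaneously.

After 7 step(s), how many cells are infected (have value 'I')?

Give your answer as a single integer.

Step 0 (initial): 1 infected
Step 1: +2 new -> 3 infected
Step 2: +4 new -> 7 infected
Step 3: +4 new -> 11 infected
Step 4: +5 new -> 16 infected
Step 5: +4 new -> 20 infected
Step 6: +3 new -> 23 infected
Step 7: +1 new -> 24 infected

Answer: 24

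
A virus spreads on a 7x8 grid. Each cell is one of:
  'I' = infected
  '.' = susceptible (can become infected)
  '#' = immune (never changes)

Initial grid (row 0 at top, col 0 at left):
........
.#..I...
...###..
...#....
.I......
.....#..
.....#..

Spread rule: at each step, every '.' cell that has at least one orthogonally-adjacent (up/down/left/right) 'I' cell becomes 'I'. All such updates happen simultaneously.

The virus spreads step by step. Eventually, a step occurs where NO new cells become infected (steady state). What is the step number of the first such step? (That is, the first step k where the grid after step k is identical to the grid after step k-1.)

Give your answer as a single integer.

Step 0 (initial): 2 infected
Step 1: +7 new -> 9 infected
Step 2: +11 new -> 20 infected
Step 3: +10 new -> 30 infected
Step 4: +9 new -> 39 infected
Step 5: +5 new -> 44 infected
Step 6: +2 new -> 46 infected
Step 7: +2 new -> 48 infected
Step 8: +1 new -> 49 infected
Step 9: +0 new -> 49 infected

Answer: 9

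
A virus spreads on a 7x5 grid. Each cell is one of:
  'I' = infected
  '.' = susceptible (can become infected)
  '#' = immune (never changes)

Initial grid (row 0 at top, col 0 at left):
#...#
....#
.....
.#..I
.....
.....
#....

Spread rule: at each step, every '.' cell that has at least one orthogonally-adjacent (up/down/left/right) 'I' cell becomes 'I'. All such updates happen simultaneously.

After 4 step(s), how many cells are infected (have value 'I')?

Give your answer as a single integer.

Answer: 19

Derivation:
Step 0 (initial): 1 infected
Step 1: +3 new -> 4 infected
Step 2: +4 new -> 8 infected
Step 3: +5 new -> 13 infected
Step 4: +6 new -> 19 infected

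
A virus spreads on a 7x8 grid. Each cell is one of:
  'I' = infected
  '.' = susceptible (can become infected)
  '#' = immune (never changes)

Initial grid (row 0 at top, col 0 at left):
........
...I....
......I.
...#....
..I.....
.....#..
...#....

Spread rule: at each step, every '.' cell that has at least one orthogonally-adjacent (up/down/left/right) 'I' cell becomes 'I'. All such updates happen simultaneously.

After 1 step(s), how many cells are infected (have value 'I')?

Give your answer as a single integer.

Answer: 15

Derivation:
Step 0 (initial): 3 infected
Step 1: +12 new -> 15 infected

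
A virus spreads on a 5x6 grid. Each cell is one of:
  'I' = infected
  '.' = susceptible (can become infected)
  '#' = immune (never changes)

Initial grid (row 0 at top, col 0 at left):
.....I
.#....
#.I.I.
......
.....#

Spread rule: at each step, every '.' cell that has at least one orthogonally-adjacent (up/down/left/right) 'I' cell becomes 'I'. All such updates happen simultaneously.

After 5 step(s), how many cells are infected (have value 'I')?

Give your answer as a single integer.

Answer: 27

Derivation:
Step 0 (initial): 3 infected
Step 1: +9 new -> 12 infected
Step 2: +8 new -> 20 infected
Step 3: +4 new -> 24 infected
Step 4: +2 new -> 26 infected
Step 5: +1 new -> 27 infected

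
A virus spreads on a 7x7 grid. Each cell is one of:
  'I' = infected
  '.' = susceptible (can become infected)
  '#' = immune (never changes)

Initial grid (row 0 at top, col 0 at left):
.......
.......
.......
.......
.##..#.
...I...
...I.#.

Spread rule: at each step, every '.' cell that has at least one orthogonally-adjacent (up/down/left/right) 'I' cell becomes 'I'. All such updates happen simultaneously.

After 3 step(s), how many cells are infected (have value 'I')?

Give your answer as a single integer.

Step 0 (initial): 2 infected
Step 1: +5 new -> 7 infected
Step 2: +5 new -> 12 infected
Step 3: +6 new -> 18 infected

Answer: 18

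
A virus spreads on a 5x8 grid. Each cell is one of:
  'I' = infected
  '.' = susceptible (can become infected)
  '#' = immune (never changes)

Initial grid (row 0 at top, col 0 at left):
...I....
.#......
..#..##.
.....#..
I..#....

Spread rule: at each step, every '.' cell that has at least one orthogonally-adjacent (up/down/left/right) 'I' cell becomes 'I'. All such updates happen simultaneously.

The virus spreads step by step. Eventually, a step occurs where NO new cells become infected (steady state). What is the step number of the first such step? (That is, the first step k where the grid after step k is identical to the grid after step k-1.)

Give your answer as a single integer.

Answer: 9

Derivation:
Step 0 (initial): 2 infected
Step 1: +5 new -> 7 infected
Step 2: +8 new -> 15 infected
Step 3: +8 new -> 23 infected
Step 4: +3 new -> 26 infected
Step 5: +2 new -> 28 infected
Step 6: +2 new -> 30 infected
Step 7: +2 new -> 32 infected
Step 8: +2 new -> 34 infected
Step 9: +0 new -> 34 infected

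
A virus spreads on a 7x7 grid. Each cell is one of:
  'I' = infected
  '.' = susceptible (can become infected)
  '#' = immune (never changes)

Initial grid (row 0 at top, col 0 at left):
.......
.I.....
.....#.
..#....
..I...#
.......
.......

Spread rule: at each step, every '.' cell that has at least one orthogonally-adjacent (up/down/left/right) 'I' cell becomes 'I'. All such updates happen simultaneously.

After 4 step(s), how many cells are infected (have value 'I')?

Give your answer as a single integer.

Step 0 (initial): 2 infected
Step 1: +7 new -> 9 infected
Step 2: +12 new -> 21 infected
Step 3: +10 new -> 31 infected
Step 4: +7 new -> 38 infected

Answer: 38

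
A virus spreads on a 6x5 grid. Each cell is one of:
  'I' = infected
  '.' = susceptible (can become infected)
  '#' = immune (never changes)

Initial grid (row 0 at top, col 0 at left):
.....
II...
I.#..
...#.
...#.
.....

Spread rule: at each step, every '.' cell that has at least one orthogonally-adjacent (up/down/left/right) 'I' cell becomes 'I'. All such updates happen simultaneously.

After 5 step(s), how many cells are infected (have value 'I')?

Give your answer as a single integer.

Answer: 24

Derivation:
Step 0 (initial): 3 infected
Step 1: +5 new -> 8 infected
Step 2: +4 new -> 12 infected
Step 3: +6 new -> 18 infected
Step 4: +4 new -> 22 infected
Step 5: +2 new -> 24 infected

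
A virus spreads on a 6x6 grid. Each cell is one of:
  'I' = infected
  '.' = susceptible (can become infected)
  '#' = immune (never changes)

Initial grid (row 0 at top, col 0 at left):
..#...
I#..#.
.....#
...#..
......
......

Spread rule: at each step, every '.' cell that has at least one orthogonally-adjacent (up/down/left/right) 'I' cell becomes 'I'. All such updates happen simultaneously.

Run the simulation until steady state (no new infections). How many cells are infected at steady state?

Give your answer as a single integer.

Step 0 (initial): 1 infected
Step 1: +2 new -> 3 infected
Step 2: +3 new -> 6 infected
Step 3: +3 new -> 9 infected
Step 4: +5 new -> 14 infected
Step 5: +4 new -> 18 infected
Step 6: +4 new -> 22 infected
Step 7: +4 new -> 26 infected
Step 8: +3 new -> 29 infected
Step 9: +2 new -> 31 infected
Step 10: +0 new -> 31 infected

Answer: 31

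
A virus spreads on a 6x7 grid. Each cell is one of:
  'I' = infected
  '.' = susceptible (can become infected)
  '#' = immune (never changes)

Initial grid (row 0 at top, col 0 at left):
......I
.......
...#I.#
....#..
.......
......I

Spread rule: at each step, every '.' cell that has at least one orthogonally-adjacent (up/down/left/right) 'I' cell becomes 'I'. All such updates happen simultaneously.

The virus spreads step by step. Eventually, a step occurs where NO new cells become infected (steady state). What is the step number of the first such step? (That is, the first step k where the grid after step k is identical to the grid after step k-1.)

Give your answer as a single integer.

Answer: 8

Derivation:
Step 0 (initial): 3 infected
Step 1: +6 new -> 9 infected
Step 2: +7 new -> 16 infected
Step 3: +4 new -> 20 infected
Step 4: +5 new -> 25 infected
Step 5: +7 new -> 32 infected
Step 6: +5 new -> 37 infected
Step 7: +2 new -> 39 infected
Step 8: +0 new -> 39 infected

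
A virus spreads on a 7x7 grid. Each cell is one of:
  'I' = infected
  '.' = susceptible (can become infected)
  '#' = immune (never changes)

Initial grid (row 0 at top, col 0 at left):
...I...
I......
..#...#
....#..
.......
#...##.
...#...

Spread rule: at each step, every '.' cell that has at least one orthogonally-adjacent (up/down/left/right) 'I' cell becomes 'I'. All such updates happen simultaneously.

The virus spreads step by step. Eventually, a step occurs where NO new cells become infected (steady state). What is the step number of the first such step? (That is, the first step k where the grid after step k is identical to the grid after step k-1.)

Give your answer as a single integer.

Answer: 12

Derivation:
Step 0 (initial): 2 infected
Step 1: +6 new -> 8 infected
Step 2: +7 new -> 15 infected
Step 3: +6 new -> 21 infected
Step 4: +5 new -> 26 infected
Step 5: +5 new -> 31 infected
Step 6: +4 new -> 35 infected
Step 7: +3 new -> 38 infected
Step 8: +1 new -> 39 infected
Step 9: +1 new -> 40 infected
Step 10: +1 new -> 41 infected
Step 11: +1 new -> 42 infected
Step 12: +0 new -> 42 infected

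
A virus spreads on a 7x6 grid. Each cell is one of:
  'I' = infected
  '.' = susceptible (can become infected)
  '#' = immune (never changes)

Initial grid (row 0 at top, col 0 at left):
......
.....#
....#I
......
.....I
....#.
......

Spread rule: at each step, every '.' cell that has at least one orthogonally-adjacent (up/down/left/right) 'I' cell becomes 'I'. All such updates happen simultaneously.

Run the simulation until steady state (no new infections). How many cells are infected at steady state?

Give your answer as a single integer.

Answer: 39

Derivation:
Step 0 (initial): 2 infected
Step 1: +3 new -> 5 infected
Step 2: +3 new -> 8 infected
Step 3: +4 new -> 12 infected
Step 4: +5 new -> 17 infected
Step 5: +6 new -> 23 infected
Step 6: +7 new -> 30 infected
Step 7: +5 new -> 35 infected
Step 8: +3 new -> 38 infected
Step 9: +1 new -> 39 infected
Step 10: +0 new -> 39 infected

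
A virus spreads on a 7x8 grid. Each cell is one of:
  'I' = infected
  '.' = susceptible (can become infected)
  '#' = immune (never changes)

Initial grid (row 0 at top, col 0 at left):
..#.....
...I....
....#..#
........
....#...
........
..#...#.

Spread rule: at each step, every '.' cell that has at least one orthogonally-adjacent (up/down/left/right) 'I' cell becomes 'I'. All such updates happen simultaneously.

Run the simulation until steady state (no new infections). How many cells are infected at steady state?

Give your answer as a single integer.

Step 0 (initial): 1 infected
Step 1: +4 new -> 5 infected
Step 2: +5 new -> 10 infected
Step 3: +9 new -> 19 infected
Step 4: +9 new -> 28 infected
Step 5: +8 new -> 36 infected
Step 6: +6 new -> 42 infected
Step 7: +5 new -> 47 infected
Step 8: +2 new -> 49 infected
Step 9: +1 new -> 50 infected
Step 10: +0 new -> 50 infected

Answer: 50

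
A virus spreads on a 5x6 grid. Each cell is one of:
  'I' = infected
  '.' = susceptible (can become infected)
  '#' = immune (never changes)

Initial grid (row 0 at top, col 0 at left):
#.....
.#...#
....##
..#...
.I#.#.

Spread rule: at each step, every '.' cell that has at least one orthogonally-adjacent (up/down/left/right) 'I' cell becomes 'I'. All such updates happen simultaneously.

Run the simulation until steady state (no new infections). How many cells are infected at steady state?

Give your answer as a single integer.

Step 0 (initial): 1 infected
Step 1: +2 new -> 3 infected
Step 2: +2 new -> 5 infected
Step 3: +2 new -> 7 infected
Step 4: +3 new -> 10 infected
Step 5: +3 new -> 13 infected
Step 6: +5 new -> 18 infected
Step 7: +2 new -> 20 infected
Step 8: +2 new -> 22 infected
Step 9: +0 new -> 22 infected

Answer: 22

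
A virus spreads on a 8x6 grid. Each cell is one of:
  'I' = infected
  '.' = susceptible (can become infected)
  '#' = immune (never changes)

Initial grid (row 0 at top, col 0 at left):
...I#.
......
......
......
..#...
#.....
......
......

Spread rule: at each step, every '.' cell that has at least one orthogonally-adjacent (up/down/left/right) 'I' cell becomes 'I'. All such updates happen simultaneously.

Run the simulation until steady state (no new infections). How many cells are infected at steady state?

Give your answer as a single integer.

Step 0 (initial): 1 infected
Step 1: +2 new -> 3 infected
Step 2: +4 new -> 7 infected
Step 3: +6 new -> 13 infected
Step 4: +7 new -> 20 infected
Step 5: +5 new -> 25 infected
Step 6: +6 new -> 31 infected
Step 7: +6 new -> 37 infected
Step 8: +4 new -> 41 infected
Step 9: +3 new -> 44 infected
Step 10: +1 new -> 45 infected
Step 11: +0 new -> 45 infected

Answer: 45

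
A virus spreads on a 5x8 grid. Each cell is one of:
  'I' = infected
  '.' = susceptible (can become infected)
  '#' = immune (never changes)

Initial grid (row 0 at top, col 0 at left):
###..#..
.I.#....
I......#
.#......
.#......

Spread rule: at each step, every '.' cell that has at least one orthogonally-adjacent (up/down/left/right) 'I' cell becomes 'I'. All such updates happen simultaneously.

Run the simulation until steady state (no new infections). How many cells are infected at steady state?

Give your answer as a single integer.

Answer: 32

Derivation:
Step 0 (initial): 2 infected
Step 1: +4 new -> 6 infected
Step 2: +2 new -> 8 infected
Step 3: +2 new -> 10 infected
Step 4: +3 new -> 13 infected
Step 5: +4 new -> 17 infected
Step 6: +5 new -> 22 infected
Step 7: +4 new -> 26 infected
Step 8: +4 new -> 30 infected
Step 9: +2 new -> 32 infected
Step 10: +0 new -> 32 infected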